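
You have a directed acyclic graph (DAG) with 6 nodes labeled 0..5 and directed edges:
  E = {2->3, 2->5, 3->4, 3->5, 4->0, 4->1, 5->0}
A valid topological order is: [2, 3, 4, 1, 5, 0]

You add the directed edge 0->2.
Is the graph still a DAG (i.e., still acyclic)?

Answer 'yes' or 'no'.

Given toposort: [2, 3, 4, 1, 5, 0]
Position of 0: index 5; position of 2: index 0
New edge 0->2: backward (u after v in old order)
Backward edge: old toposort is now invalid. Check if this creates a cycle.
Does 2 already reach 0? Reachable from 2: [0, 1, 2, 3, 4, 5]. YES -> cycle!
Still a DAG? no

Answer: no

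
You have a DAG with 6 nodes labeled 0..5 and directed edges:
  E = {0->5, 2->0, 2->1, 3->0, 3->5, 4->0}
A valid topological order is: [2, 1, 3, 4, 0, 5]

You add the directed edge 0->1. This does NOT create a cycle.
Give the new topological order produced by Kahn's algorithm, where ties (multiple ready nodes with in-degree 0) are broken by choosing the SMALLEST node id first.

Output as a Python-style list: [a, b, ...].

Old toposort: [2, 1, 3, 4, 0, 5]
Added edge: 0->1
Position of 0 (4) > position of 1 (1). Must reorder: 0 must now come before 1.
Run Kahn's algorithm (break ties by smallest node id):
  initial in-degrees: [3, 2, 0, 0, 0, 2]
  ready (indeg=0): [2, 3, 4]
  pop 2: indeg[0]->2; indeg[1]->1 | ready=[3, 4] | order so far=[2]
  pop 3: indeg[0]->1; indeg[5]->1 | ready=[4] | order so far=[2, 3]
  pop 4: indeg[0]->0 | ready=[0] | order so far=[2, 3, 4]
  pop 0: indeg[1]->0; indeg[5]->0 | ready=[1, 5] | order so far=[2, 3, 4, 0]
  pop 1: no out-edges | ready=[5] | order so far=[2, 3, 4, 0, 1]
  pop 5: no out-edges | ready=[] | order so far=[2, 3, 4, 0, 1, 5]
  Result: [2, 3, 4, 0, 1, 5]

Answer: [2, 3, 4, 0, 1, 5]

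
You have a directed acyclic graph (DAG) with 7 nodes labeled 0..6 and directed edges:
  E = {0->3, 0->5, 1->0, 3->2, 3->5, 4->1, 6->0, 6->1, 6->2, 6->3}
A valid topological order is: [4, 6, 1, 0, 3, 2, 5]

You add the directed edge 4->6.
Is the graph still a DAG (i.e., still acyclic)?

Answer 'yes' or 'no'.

Given toposort: [4, 6, 1, 0, 3, 2, 5]
Position of 4: index 0; position of 6: index 1
New edge 4->6: forward
Forward edge: respects the existing order. Still a DAG, same toposort still valid.
Still a DAG? yes

Answer: yes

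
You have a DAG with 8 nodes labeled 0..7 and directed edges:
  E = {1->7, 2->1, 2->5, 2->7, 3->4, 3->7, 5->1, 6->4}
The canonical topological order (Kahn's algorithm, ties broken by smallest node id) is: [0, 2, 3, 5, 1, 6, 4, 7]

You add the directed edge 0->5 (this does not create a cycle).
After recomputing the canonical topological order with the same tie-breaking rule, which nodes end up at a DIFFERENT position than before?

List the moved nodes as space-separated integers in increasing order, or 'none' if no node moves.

Old toposort: [0, 2, 3, 5, 1, 6, 4, 7]
Added edge 0->5
Recompute Kahn (smallest-id tiebreak):
  initial in-degrees: [0, 2, 0, 0, 2, 2, 0, 3]
  ready (indeg=0): [0, 2, 3, 6]
  pop 0: indeg[5]->1 | ready=[2, 3, 6] | order so far=[0]
  pop 2: indeg[1]->1; indeg[5]->0; indeg[7]->2 | ready=[3, 5, 6] | order so far=[0, 2]
  pop 3: indeg[4]->1; indeg[7]->1 | ready=[5, 6] | order so far=[0, 2, 3]
  pop 5: indeg[1]->0 | ready=[1, 6] | order so far=[0, 2, 3, 5]
  pop 1: indeg[7]->0 | ready=[6, 7] | order so far=[0, 2, 3, 5, 1]
  pop 6: indeg[4]->0 | ready=[4, 7] | order so far=[0, 2, 3, 5, 1, 6]
  pop 4: no out-edges | ready=[7] | order so far=[0, 2, 3, 5, 1, 6, 4]
  pop 7: no out-edges | ready=[] | order so far=[0, 2, 3, 5, 1, 6, 4, 7]
New canonical toposort: [0, 2, 3, 5, 1, 6, 4, 7]
Compare positions:
  Node 0: index 0 -> 0 (same)
  Node 1: index 4 -> 4 (same)
  Node 2: index 1 -> 1 (same)
  Node 3: index 2 -> 2 (same)
  Node 4: index 6 -> 6 (same)
  Node 5: index 3 -> 3 (same)
  Node 6: index 5 -> 5 (same)
  Node 7: index 7 -> 7 (same)
Nodes that changed position: none

Answer: none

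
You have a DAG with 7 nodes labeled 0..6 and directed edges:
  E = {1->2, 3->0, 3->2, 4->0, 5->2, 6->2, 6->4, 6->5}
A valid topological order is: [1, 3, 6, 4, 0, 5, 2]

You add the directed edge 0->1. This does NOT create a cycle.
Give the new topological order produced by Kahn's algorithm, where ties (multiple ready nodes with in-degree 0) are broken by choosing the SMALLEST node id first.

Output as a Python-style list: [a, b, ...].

Old toposort: [1, 3, 6, 4, 0, 5, 2]
Added edge: 0->1
Position of 0 (4) > position of 1 (0). Must reorder: 0 must now come before 1.
Run Kahn's algorithm (break ties by smallest node id):
  initial in-degrees: [2, 1, 4, 0, 1, 1, 0]
  ready (indeg=0): [3, 6]
  pop 3: indeg[0]->1; indeg[2]->3 | ready=[6] | order so far=[3]
  pop 6: indeg[2]->2; indeg[4]->0; indeg[5]->0 | ready=[4, 5] | order so far=[3, 6]
  pop 4: indeg[0]->0 | ready=[0, 5] | order so far=[3, 6, 4]
  pop 0: indeg[1]->0 | ready=[1, 5] | order so far=[3, 6, 4, 0]
  pop 1: indeg[2]->1 | ready=[5] | order so far=[3, 6, 4, 0, 1]
  pop 5: indeg[2]->0 | ready=[2] | order so far=[3, 6, 4, 0, 1, 5]
  pop 2: no out-edges | ready=[] | order so far=[3, 6, 4, 0, 1, 5, 2]
  Result: [3, 6, 4, 0, 1, 5, 2]

Answer: [3, 6, 4, 0, 1, 5, 2]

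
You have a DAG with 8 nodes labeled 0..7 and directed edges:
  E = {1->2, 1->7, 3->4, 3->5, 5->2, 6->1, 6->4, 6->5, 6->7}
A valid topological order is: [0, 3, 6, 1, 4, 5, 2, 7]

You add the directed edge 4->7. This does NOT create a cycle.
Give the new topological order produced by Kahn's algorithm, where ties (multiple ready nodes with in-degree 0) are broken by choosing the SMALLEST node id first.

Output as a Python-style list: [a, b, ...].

Old toposort: [0, 3, 6, 1, 4, 5, 2, 7]
Added edge: 4->7
Position of 4 (4) < position of 7 (7). Old order still valid.
Run Kahn's algorithm (break ties by smallest node id):
  initial in-degrees: [0, 1, 2, 0, 2, 2, 0, 3]
  ready (indeg=0): [0, 3, 6]
  pop 0: no out-edges | ready=[3, 6] | order so far=[0]
  pop 3: indeg[4]->1; indeg[5]->1 | ready=[6] | order so far=[0, 3]
  pop 6: indeg[1]->0; indeg[4]->0; indeg[5]->0; indeg[7]->2 | ready=[1, 4, 5] | order so far=[0, 3, 6]
  pop 1: indeg[2]->1; indeg[7]->1 | ready=[4, 5] | order so far=[0, 3, 6, 1]
  pop 4: indeg[7]->0 | ready=[5, 7] | order so far=[0, 3, 6, 1, 4]
  pop 5: indeg[2]->0 | ready=[2, 7] | order so far=[0, 3, 6, 1, 4, 5]
  pop 2: no out-edges | ready=[7] | order so far=[0, 3, 6, 1, 4, 5, 2]
  pop 7: no out-edges | ready=[] | order so far=[0, 3, 6, 1, 4, 5, 2, 7]
  Result: [0, 3, 6, 1, 4, 5, 2, 7]

Answer: [0, 3, 6, 1, 4, 5, 2, 7]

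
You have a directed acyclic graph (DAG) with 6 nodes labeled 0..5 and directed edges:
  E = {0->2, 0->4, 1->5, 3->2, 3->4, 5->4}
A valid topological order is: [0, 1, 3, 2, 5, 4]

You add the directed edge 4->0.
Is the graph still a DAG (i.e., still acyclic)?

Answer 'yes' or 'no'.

Answer: no

Derivation:
Given toposort: [0, 1, 3, 2, 5, 4]
Position of 4: index 5; position of 0: index 0
New edge 4->0: backward (u after v in old order)
Backward edge: old toposort is now invalid. Check if this creates a cycle.
Does 0 already reach 4? Reachable from 0: [0, 2, 4]. YES -> cycle!
Still a DAG? no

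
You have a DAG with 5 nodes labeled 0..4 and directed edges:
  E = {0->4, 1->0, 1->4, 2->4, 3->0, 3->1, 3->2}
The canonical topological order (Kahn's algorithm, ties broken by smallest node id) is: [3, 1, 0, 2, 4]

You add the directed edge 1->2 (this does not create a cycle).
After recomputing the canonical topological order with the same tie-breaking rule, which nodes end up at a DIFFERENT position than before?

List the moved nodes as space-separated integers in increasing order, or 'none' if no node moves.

Old toposort: [3, 1, 0, 2, 4]
Added edge 1->2
Recompute Kahn (smallest-id tiebreak):
  initial in-degrees: [2, 1, 2, 0, 3]
  ready (indeg=0): [3]
  pop 3: indeg[0]->1; indeg[1]->0; indeg[2]->1 | ready=[1] | order so far=[3]
  pop 1: indeg[0]->0; indeg[2]->0; indeg[4]->2 | ready=[0, 2] | order so far=[3, 1]
  pop 0: indeg[4]->1 | ready=[2] | order so far=[3, 1, 0]
  pop 2: indeg[4]->0 | ready=[4] | order so far=[3, 1, 0, 2]
  pop 4: no out-edges | ready=[] | order so far=[3, 1, 0, 2, 4]
New canonical toposort: [3, 1, 0, 2, 4]
Compare positions:
  Node 0: index 2 -> 2 (same)
  Node 1: index 1 -> 1 (same)
  Node 2: index 3 -> 3 (same)
  Node 3: index 0 -> 0 (same)
  Node 4: index 4 -> 4 (same)
Nodes that changed position: none

Answer: none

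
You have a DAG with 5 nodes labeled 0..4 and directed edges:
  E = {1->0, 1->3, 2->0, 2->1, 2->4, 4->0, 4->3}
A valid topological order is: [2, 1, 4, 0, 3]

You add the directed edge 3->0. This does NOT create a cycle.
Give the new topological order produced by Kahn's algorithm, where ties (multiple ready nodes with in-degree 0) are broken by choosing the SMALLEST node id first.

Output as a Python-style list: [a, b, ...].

Old toposort: [2, 1, 4, 0, 3]
Added edge: 3->0
Position of 3 (4) > position of 0 (3). Must reorder: 3 must now come before 0.
Run Kahn's algorithm (break ties by smallest node id):
  initial in-degrees: [4, 1, 0, 2, 1]
  ready (indeg=0): [2]
  pop 2: indeg[0]->3; indeg[1]->0; indeg[4]->0 | ready=[1, 4] | order so far=[2]
  pop 1: indeg[0]->2; indeg[3]->1 | ready=[4] | order so far=[2, 1]
  pop 4: indeg[0]->1; indeg[3]->0 | ready=[3] | order so far=[2, 1, 4]
  pop 3: indeg[0]->0 | ready=[0] | order so far=[2, 1, 4, 3]
  pop 0: no out-edges | ready=[] | order so far=[2, 1, 4, 3, 0]
  Result: [2, 1, 4, 3, 0]

Answer: [2, 1, 4, 3, 0]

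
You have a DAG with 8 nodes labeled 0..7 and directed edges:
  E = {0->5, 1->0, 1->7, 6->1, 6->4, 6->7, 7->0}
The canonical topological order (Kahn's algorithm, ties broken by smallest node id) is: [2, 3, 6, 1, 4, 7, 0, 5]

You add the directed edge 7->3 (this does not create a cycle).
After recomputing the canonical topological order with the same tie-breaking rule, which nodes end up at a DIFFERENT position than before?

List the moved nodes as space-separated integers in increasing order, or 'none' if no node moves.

Old toposort: [2, 3, 6, 1, 4, 7, 0, 5]
Added edge 7->3
Recompute Kahn (smallest-id tiebreak):
  initial in-degrees: [2, 1, 0, 1, 1, 1, 0, 2]
  ready (indeg=0): [2, 6]
  pop 2: no out-edges | ready=[6] | order so far=[2]
  pop 6: indeg[1]->0; indeg[4]->0; indeg[7]->1 | ready=[1, 4] | order so far=[2, 6]
  pop 1: indeg[0]->1; indeg[7]->0 | ready=[4, 7] | order so far=[2, 6, 1]
  pop 4: no out-edges | ready=[7] | order so far=[2, 6, 1, 4]
  pop 7: indeg[0]->0; indeg[3]->0 | ready=[0, 3] | order so far=[2, 6, 1, 4, 7]
  pop 0: indeg[5]->0 | ready=[3, 5] | order so far=[2, 6, 1, 4, 7, 0]
  pop 3: no out-edges | ready=[5] | order so far=[2, 6, 1, 4, 7, 0, 3]
  pop 5: no out-edges | ready=[] | order so far=[2, 6, 1, 4, 7, 0, 3, 5]
New canonical toposort: [2, 6, 1, 4, 7, 0, 3, 5]
Compare positions:
  Node 0: index 6 -> 5 (moved)
  Node 1: index 3 -> 2 (moved)
  Node 2: index 0 -> 0 (same)
  Node 3: index 1 -> 6 (moved)
  Node 4: index 4 -> 3 (moved)
  Node 5: index 7 -> 7 (same)
  Node 6: index 2 -> 1 (moved)
  Node 7: index 5 -> 4 (moved)
Nodes that changed position: 0 1 3 4 6 7

Answer: 0 1 3 4 6 7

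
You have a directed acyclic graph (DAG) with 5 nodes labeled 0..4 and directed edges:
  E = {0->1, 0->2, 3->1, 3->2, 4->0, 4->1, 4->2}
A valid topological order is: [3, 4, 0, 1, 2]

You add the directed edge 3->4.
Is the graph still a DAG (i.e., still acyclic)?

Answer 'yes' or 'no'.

Given toposort: [3, 4, 0, 1, 2]
Position of 3: index 0; position of 4: index 1
New edge 3->4: forward
Forward edge: respects the existing order. Still a DAG, same toposort still valid.
Still a DAG? yes

Answer: yes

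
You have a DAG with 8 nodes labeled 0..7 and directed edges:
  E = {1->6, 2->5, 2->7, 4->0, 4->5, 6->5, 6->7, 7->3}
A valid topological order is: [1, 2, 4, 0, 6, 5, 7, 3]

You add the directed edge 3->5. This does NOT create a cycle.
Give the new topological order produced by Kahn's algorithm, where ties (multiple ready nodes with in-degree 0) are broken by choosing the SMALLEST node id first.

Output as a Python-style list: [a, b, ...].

Old toposort: [1, 2, 4, 0, 6, 5, 7, 3]
Added edge: 3->5
Position of 3 (7) > position of 5 (5). Must reorder: 3 must now come before 5.
Run Kahn's algorithm (break ties by smallest node id):
  initial in-degrees: [1, 0, 0, 1, 0, 4, 1, 2]
  ready (indeg=0): [1, 2, 4]
  pop 1: indeg[6]->0 | ready=[2, 4, 6] | order so far=[1]
  pop 2: indeg[5]->3; indeg[7]->1 | ready=[4, 6] | order so far=[1, 2]
  pop 4: indeg[0]->0; indeg[5]->2 | ready=[0, 6] | order so far=[1, 2, 4]
  pop 0: no out-edges | ready=[6] | order so far=[1, 2, 4, 0]
  pop 6: indeg[5]->1; indeg[7]->0 | ready=[7] | order so far=[1, 2, 4, 0, 6]
  pop 7: indeg[3]->0 | ready=[3] | order so far=[1, 2, 4, 0, 6, 7]
  pop 3: indeg[5]->0 | ready=[5] | order so far=[1, 2, 4, 0, 6, 7, 3]
  pop 5: no out-edges | ready=[] | order so far=[1, 2, 4, 0, 6, 7, 3, 5]
  Result: [1, 2, 4, 0, 6, 7, 3, 5]

Answer: [1, 2, 4, 0, 6, 7, 3, 5]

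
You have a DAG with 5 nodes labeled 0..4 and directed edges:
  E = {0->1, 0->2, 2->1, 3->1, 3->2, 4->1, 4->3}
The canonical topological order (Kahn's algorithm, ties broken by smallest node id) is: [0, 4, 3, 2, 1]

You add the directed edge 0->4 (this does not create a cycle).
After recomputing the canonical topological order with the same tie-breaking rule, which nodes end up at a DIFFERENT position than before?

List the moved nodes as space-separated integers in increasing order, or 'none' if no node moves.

Answer: none

Derivation:
Old toposort: [0, 4, 3, 2, 1]
Added edge 0->4
Recompute Kahn (smallest-id tiebreak):
  initial in-degrees: [0, 4, 2, 1, 1]
  ready (indeg=0): [0]
  pop 0: indeg[1]->3; indeg[2]->1; indeg[4]->0 | ready=[4] | order so far=[0]
  pop 4: indeg[1]->2; indeg[3]->0 | ready=[3] | order so far=[0, 4]
  pop 3: indeg[1]->1; indeg[2]->0 | ready=[2] | order so far=[0, 4, 3]
  pop 2: indeg[1]->0 | ready=[1] | order so far=[0, 4, 3, 2]
  pop 1: no out-edges | ready=[] | order so far=[0, 4, 3, 2, 1]
New canonical toposort: [0, 4, 3, 2, 1]
Compare positions:
  Node 0: index 0 -> 0 (same)
  Node 1: index 4 -> 4 (same)
  Node 2: index 3 -> 3 (same)
  Node 3: index 2 -> 2 (same)
  Node 4: index 1 -> 1 (same)
Nodes that changed position: none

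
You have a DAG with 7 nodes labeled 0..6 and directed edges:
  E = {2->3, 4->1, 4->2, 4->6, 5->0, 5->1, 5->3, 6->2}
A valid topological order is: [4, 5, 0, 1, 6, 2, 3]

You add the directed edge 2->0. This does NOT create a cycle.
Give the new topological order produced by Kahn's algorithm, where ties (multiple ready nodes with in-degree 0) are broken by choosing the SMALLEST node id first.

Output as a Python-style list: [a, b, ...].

Old toposort: [4, 5, 0, 1, 6, 2, 3]
Added edge: 2->0
Position of 2 (5) > position of 0 (2). Must reorder: 2 must now come before 0.
Run Kahn's algorithm (break ties by smallest node id):
  initial in-degrees: [2, 2, 2, 2, 0, 0, 1]
  ready (indeg=0): [4, 5]
  pop 4: indeg[1]->1; indeg[2]->1; indeg[6]->0 | ready=[5, 6] | order so far=[4]
  pop 5: indeg[0]->1; indeg[1]->0; indeg[3]->1 | ready=[1, 6] | order so far=[4, 5]
  pop 1: no out-edges | ready=[6] | order so far=[4, 5, 1]
  pop 6: indeg[2]->0 | ready=[2] | order so far=[4, 5, 1, 6]
  pop 2: indeg[0]->0; indeg[3]->0 | ready=[0, 3] | order so far=[4, 5, 1, 6, 2]
  pop 0: no out-edges | ready=[3] | order so far=[4, 5, 1, 6, 2, 0]
  pop 3: no out-edges | ready=[] | order so far=[4, 5, 1, 6, 2, 0, 3]
  Result: [4, 5, 1, 6, 2, 0, 3]

Answer: [4, 5, 1, 6, 2, 0, 3]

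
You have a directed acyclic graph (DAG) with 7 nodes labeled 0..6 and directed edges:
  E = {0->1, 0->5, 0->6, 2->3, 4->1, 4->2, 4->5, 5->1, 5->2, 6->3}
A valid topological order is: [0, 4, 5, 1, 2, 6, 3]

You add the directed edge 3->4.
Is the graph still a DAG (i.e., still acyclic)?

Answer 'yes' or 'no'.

Answer: no

Derivation:
Given toposort: [0, 4, 5, 1, 2, 6, 3]
Position of 3: index 6; position of 4: index 1
New edge 3->4: backward (u after v in old order)
Backward edge: old toposort is now invalid. Check if this creates a cycle.
Does 4 already reach 3? Reachable from 4: [1, 2, 3, 4, 5]. YES -> cycle!
Still a DAG? no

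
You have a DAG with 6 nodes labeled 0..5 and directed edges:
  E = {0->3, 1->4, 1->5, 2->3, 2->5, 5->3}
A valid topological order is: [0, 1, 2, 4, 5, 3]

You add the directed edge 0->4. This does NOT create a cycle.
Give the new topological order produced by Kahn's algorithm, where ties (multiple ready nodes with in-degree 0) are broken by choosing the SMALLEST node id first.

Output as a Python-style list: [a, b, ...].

Answer: [0, 1, 2, 4, 5, 3]

Derivation:
Old toposort: [0, 1, 2, 4, 5, 3]
Added edge: 0->4
Position of 0 (0) < position of 4 (3). Old order still valid.
Run Kahn's algorithm (break ties by smallest node id):
  initial in-degrees: [0, 0, 0, 3, 2, 2]
  ready (indeg=0): [0, 1, 2]
  pop 0: indeg[3]->2; indeg[4]->1 | ready=[1, 2] | order so far=[0]
  pop 1: indeg[4]->0; indeg[5]->1 | ready=[2, 4] | order so far=[0, 1]
  pop 2: indeg[3]->1; indeg[5]->0 | ready=[4, 5] | order so far=[0, 1, 2]
  pop 4: no out-edges | ready=[5] | order so far=[0, 1, 2, 4]
  pop 5: indeg[3]->0 | ready=[3] | order so far=[0, 1, 2, 4, 5]
  pop 3: no out-edges | ready=[] | order so far=[0, 1, 2, 4, 5, 3]
  Result: [0, 1, 2, 4, 5, 3]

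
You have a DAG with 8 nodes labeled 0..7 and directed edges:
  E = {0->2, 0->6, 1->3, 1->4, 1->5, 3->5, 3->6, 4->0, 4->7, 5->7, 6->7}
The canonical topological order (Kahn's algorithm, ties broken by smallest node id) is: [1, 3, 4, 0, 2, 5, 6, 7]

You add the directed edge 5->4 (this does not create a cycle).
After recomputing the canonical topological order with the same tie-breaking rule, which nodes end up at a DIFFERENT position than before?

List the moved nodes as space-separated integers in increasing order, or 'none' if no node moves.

Old toposort: [1, 3, 4, 0, 2, 5, 6, 7]
Added edge 5->4
Recompute Kahn (smallest-id tiebreak):
  initial in-degrees: [1, 0, 1, 1, 2, 2, 2, 3]
  ready (indeg=0): [1]
  pop 1: indeg[3]->0; indeg[4]->1; indeg[5]->1 | ready=[3] | order so far=[1]
  pop 3: indeg[5]->0; indeg[6]->1 | ready=[5] | order so far=[1, 3]
  pop 5: indeg[4]->0; indeg[7]->2 | ready=[4] | order so far=[1, 3, 5]
  pop 4: indeg[0]->0; indeg[7]->1 | ready=[0] | order so far=[1, 3, 5, 4]
  pop 0: indeg[2]->0; indeg[6]->0 | ready=[2, 6] | order so far=[1, 3, 5, 4, 0]
  pop 2: no out-edges | ready=[6] | order so far=[1, 3, 5, 4, 0, 2]
  pop 6: indeg[7]->0 | ready=[7] | order so far=[1, 3, 5, 4, 0, 2, 6]
  pop 7: no out-edges | ready=[] | order so far=[1, 3, 5, 4, 0, 2, 6, 7]
New canonical toposort: [1, 3, 5, 4, 0, 2, 6, 7]
Compare positions:
  Node 0: index 3 -> 4 (moved)
  Node 1: index 0 -> 0 (same)
  Node 2: index 4 -> 5 (moved)
  Node 3: index 1 -> 1 (same)
  Node 4: index 2 -> 3 (moved)
  Node 5: index 5 -> 2 (moved)
  Node 6: index 6 -> 6 (same)
  Node 7: index 7 -> 7 (same)
Nodes that changed position: 0 2 4 5

Answer: 0 2 4 5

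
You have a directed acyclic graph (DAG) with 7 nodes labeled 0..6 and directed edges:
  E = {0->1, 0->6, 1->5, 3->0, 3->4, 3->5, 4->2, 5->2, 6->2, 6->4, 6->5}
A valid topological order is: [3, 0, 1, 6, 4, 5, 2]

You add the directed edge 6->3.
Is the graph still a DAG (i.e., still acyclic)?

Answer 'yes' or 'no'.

Given toposort: [3, 0, 1, 6, 4, 5, 2]
Position of 6: index 3; position of 3: index 0
New edge 6->3: backward (u after v in old order)
Backward edge: old toposort is now invalid. Check if this creates a cycle.
Does 3 already reach 6? Reachable from 3: [0, 1, 2, 3, 4, 5, 6]. YES -> cycle!
Still a DAG? no

Answer: no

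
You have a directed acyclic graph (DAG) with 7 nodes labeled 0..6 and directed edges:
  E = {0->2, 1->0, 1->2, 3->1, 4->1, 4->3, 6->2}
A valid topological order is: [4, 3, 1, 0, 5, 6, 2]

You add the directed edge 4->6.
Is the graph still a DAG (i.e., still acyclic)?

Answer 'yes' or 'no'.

Answer: yes

Derivation:
Given toposort: [4, 3, 1, 0, 5, 6, 2]
Position of 4: index 0; position of 6: index 5
New edge 4->6: forward
Forward edge: respects the existing order. Still a DAG, same toposort still valid.
Still a DAG? yes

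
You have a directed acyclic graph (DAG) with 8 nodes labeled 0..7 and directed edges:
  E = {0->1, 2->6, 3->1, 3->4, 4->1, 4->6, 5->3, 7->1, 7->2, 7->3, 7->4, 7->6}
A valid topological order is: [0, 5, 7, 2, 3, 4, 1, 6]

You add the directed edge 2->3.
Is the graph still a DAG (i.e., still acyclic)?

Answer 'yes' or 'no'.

Given toposort: [0, 5, 7, 2, 3, 4, 1, 6]
Position of 2: index 3; position of 3: index 4
New edge 2->3: forward
Forward edge: respects the existing order. Still a DAG, same toposort still valid.
Still a DAG? yes

Answer: yes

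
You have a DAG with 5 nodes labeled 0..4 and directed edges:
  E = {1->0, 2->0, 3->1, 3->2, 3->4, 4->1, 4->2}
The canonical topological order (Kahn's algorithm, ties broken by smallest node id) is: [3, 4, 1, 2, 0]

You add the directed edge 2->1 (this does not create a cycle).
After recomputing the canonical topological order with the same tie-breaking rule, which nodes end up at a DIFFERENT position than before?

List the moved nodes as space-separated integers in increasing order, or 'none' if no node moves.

Old toposort: [3, 4, 1, 2, 0]
Added edge 2->1
Recompute Kahn (smallest-id tiebreak):
  initial in-degrees: [2, 3, 2, 0, 1]
  ready (indeg=0): [3]
  pop 3: indeg[1]->2; indeg[2]->1; indeg[4]->0 | ready=[4] | order so far=[3]
  pop 4: indeg[1]->1; indeg[2]->0 | ready=[2] | order so far=[3, 4]
  pop 2: indeg[0]->1; indeg[1]->0 | ready=[1] | order so far=[3, 4, 2]
  pop 1: indeg[0]->0 | ready=[0] | order so far=[3, 4, 2, 1]
  pop 0: no out-edges | ready=[] | order so far=[3, 4, 2, 1, 0]
New canonical toposort: [3, 4, 2, 1, 0]
Compare positions:
  Node 0: index 4 -> 4 (same)
  Node 1: index 2 -> 3 (moved)
  Node 2: index 3 -> 2 (moved)
  Node 3: index 0 -> 0 (same)
  Node 4: index 1 -> 1 (same)
Nodes that changed position: 1 2

Answer: 1 2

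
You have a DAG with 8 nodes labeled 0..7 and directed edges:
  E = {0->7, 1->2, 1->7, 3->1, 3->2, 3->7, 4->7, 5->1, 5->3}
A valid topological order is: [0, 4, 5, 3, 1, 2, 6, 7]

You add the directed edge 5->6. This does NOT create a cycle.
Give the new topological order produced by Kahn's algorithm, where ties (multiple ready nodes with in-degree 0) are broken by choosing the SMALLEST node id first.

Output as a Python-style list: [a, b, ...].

Old toposort: [0, 4, 5, 3, 1, 2, 6, 7]
Added edge: 5->6
Position of 5 (2) < position of 6 (6). Old order still valid.
Run Kahn's algorithm (break ties by smallest node id):
  initial in-degrees: [0, 2, 2, 1, 0, 0, 1, 4]
  ready (indeg=0): [0, 4, 5]
  pop 0: indeg[7]->3 | ready=[4, 5] | order so far=[0]
  pop 4: indeg[7]->2 | ready=[5] | order so far=[0, 4]
  pop 5: indeg[1]->1; indeg[3]->0; indeg[6]->0 | ready=[3, 6] | order so far=[0, 4, 5]
  pop 3: indeg[1]->0; indeg[2]->1; indeg[7]->1 | ready=[1, 6] | order so far=[0, 4, 5, 3]
  pop 1: indeg[2]->0; indeg[7]->0 | ready=[2, 6, 7] | order so far=[0, 4, 5, 3, 1]
  pop 2: no out-edges | ready=[6, 7] | order so far=[0, 4, 5, 3, 1, 2]
  pop 6: no out-edges | ready=[7] | order so far=[0, 4, 5, 3, 1, 2, 6]
  pop 7: no out-edges | ready=[] | order so far=[0, 4, 5, 3, 1, 2, 6, 7]
  Result: [0, 4, 5, 3, 1, 2, 6, 7]

Answer: [0, 4, 5, 3, 1, 2, 6, 7]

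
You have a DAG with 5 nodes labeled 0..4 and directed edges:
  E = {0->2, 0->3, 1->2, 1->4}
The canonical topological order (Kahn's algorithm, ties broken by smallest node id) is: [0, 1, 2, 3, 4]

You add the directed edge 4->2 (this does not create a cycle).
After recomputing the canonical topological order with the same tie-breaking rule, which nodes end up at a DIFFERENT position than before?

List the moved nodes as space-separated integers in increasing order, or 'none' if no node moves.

Old toposort: [0, 1, 2, 3, 4]
Added edge 4->2
Recompute Kahn (smallest-id tiebreak):
  initial in-degrees: [0, 0, 3, 1, 1]
  ready (indeg=0): [0, 1]
  pop 0: indeg[2]->2; indeg[3]->0 | ready=[1, 3] | order so far=[0]
  pop 1: indeg[2]->1; indeg[4]->0 | ready=[3, 4] | order so far=[0, 1]
  pop 3: no out-edges | ready=[4] | order so far=[0, 1, 3]
  pop 4: indeg[2]->0 | ready=[2] | order so far=[0, 1, 3, 4]
  pop 2: no out-edges | ready=[] | order so far=[0, 1, 3, 4, 2]
New canonical toposort: [0, 1, 3, 4, 2]
Compare positions:
  Node 0: index 0 -> 0 (same)
  Node 1: index 1 -> 1 (same)
  Node 2: index 2 -> 4 (moved)
  Node 3: index 3 -> 2 (moved)
  Node 4: index 4 -> 3 (moved)
Nodes that changed position: 2 3 4

Answer: 2 3 4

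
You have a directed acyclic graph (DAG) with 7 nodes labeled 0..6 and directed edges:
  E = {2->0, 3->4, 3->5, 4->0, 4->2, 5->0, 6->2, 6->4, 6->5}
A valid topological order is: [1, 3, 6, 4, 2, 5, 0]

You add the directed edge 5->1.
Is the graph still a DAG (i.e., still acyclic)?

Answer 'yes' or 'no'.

Given toposort: [1, 3, 6, 4, 2, 5, 0]
Position of 5: index 5; position of 1: index 0
New edge 5->1: backward (u after v in old order)
Backward edge: old toposort is now invalid. Check if this creates a cycle.
Does 1 already reach 5? Reachable from 1: [1]. NO -> still a DAG (reorder needed).
Still a DAG? yes

Answer: yes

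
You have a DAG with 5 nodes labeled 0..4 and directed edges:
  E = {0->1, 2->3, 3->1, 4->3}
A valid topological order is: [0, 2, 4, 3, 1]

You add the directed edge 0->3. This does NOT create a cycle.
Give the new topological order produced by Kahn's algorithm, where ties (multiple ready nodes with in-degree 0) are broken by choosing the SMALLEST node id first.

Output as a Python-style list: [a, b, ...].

Old toposort: [0, 2, 4, 3, 1]
Added edge: 0->3
Position of 0 (0) < position of 3 (3). Old order still valid.
Run Kahn's algorithm (break ties by smallest node id):
  initial in-degrees: [0, 2, 0, 3, 0]
  ready (indeg=0): [0, 2, 4]
  pop 0: indeg[1]->1; indeg[3]->2 | ready=[2, 4] | order so far=[0]
  pop 2: indeg[3]->1 | ready=[4] | order so far=[0, 2]
  pop 4: indeg[3]->0 | ready=[3] | order so far=[0, 2, 4]
  pop 3: indeg[1]->0 | ready=[1] | order so far=[0, 2, 4, 3]
  pop 1: no out-edges | ready=[] | order so far=[0, 2, 4, 3, 1]
  Result: [0, 2, 4, 3, 1]

Answer: [0, 2, 4, 3, 1]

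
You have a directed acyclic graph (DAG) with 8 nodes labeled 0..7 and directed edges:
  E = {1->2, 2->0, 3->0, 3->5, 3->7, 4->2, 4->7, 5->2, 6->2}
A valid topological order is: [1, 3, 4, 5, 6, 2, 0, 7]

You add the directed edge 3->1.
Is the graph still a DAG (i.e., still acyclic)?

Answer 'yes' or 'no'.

Given toposort: [1, 3, 4, 5, 6, 2, 0, 7]
Position of 3: index 1; position of 1: index 0
New edge 3->1: backward (u after v in old order)
Backward edge: old toposort is now invalid. Check if this creates a cycle.
Does 1 already reach 3? Reachable from 1: [0, 1, 2]. NO -> still a DAG (reorder needed).
Still a DAG? yes

Answer: yes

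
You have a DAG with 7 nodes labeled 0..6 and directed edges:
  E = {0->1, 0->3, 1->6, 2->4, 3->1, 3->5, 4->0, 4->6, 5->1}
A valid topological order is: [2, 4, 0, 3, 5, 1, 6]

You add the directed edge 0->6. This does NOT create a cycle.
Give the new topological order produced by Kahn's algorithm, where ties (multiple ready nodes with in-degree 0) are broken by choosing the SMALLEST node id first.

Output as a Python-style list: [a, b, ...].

Old toposort: [2, 4, 0, 3, 5, 1, 6]
Added edge: 0->6
Position of 0 (2) < position of 6 (6). Old order still valid.
Run Kahn's algorithm (break ties by smallest node id):
  initial in-degrees: [1, 3, 0, 1, 1, 1, 3]
  ready (indeg=0): [2]
  pop 2: indeg[4]->0 | ready=[4] | order so far=[2]
  pop 4: indeg[0]->0; indeg[6]->2 | ready=[0] | order so far=[2, 4]
  pop 0: indeg[1]->2; indeg[3]->0; indeg[6]->1 | ready=[3] | order so far=[2, 4, 0]
  pop 3: indeg[1]->1; indeg[5]->0 | ready=[5] | order so far=[2, 4, 0, 3]
  pop 5: indeg[1]->0 | ready=[1] | order so far=[2, 4, 0, 3, 5]
  pop 1: indeg[6]->0 | ready=[6] | order so far=[2, 4, 0, 3, 5, 1]
  pop 6: no out-edges | ready=[] | order so far=[2, 4, 0, 3, 5, 1, 6]
  Result: [2, 4, 0, 3, 5, 1, 6]

Answer: [2, 4, 0, 3, 5, 1, 6]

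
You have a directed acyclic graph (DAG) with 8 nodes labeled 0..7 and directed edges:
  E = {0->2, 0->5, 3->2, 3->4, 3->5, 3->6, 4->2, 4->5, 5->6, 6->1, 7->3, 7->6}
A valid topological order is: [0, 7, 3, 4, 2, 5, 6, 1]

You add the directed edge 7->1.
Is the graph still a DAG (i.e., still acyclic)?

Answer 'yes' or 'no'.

Answer: yes

Derivation:
Given toposort: [0, 7, 3, 4, 2, 5, 6, 1]
Position of 7: index 1; position of 1: index 7
New edge 7->1: forward
Forward edge: respects the existing order. Still a DAG, same toposort still valid.
Still a DAG? yes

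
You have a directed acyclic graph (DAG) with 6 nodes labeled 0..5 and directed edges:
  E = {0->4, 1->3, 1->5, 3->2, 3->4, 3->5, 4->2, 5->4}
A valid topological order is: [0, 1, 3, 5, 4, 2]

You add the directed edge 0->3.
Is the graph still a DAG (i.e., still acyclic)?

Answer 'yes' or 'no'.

Answer: yes

Derivation:
Given toposort: [0, 1, 3, 5, 4, 2]
Position of 0: index 0; position of 3: index 2
New edge 0->3: forward
Forward edge: respects the existing order. Still a DAG, same toposort still valid.
Still a DAG? yes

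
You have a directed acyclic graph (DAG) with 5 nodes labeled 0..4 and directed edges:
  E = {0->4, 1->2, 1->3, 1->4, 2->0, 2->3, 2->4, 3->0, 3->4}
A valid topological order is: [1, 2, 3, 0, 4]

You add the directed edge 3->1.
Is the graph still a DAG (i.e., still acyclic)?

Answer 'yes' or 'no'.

Answer: no

Derivation:
Given toposort: [1, 2, 3, 0, 4]
Position of 3: index 2; position of 1: index 0
New edge 3->1: backward (u after v in old order)
Backward edge: old toposort is now invalid. Check if this creates a cycle.
Does 1 already reach 3? Reachable from 1: [0, 1, 2, 3, 4]. YES -> cycle!
Still a DAG? no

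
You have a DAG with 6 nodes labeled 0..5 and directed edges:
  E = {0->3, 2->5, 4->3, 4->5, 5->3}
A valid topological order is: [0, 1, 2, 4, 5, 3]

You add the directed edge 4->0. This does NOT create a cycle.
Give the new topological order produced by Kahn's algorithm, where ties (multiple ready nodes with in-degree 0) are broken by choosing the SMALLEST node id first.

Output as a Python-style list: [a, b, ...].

Old toposort: [0, 1, 2, 4, 5, 3]
Added edge: 4->0
Position of 4 (3) > position of 0 (0). Must reorder: 4 must now come before 0.
Run Kahn's algorithm (break ties by smallest node id):
  initial in-degrees: [1, 0, 0, 3, 0, 2]
  ready (indeg=0): [1, 2, 4]
  pop 1: no out-edges | ready=[2, 4] | order so far=[1]
  pop 2: indeg[5]->1 | ready=[4] | order so far=[1, 2]
  pop 4: indeg[0]->0; indeg[3]->2; indeg[5]->0 | ready=[0, 5] | order so far=[1, 2, 4]
  pop 0: indeg[3]->1 | ready=[5] | order so far=[1, 2, 4, 0]
  pop 5: indeg[3]->0 | ready=[3] | order so far=[1, 2, 4, 0, 5]
  pop 3: no out-edges | ready=[] | order so far=[1, 2, 4, 0, 5, 3]
  Result: [1, 2, 4, 0, 5, 3]

Answer: [1, 2, 4, 0, 5, 3]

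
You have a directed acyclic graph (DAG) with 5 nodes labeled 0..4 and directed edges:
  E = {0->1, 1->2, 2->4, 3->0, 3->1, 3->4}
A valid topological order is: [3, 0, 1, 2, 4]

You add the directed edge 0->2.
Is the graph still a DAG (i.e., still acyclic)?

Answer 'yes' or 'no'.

Answer: yes

Derivation:
Given toposort: [3, 0, 1, 2, 4]
Position of 0: index 1; position of 2: index 3
New edge 0->2: forward
Forward edge: respects the existing order. Still a DAG, same toposort still valid.
Still a DAG? yes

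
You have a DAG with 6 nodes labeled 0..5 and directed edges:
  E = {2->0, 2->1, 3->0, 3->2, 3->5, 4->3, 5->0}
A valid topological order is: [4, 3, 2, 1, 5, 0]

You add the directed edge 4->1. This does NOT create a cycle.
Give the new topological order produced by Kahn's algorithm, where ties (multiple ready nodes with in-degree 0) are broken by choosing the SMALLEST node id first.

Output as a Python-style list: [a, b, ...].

Old toposort: [4, 3, 2, 1, 5, 0]
Added edge: 4->1
Position of 4 (0) < position of 1 (3). Old order still valid.
Run Kahn's algorithm (break ties by smallest node id):
  initial in-degrees: [3, 2, 1, 1, 0, 1]
  ready (indeg=0): [4]
  pop 4: indeg[1]->1; indeg[3]->0 | ready=[3] | order so far=[4]
  pop 3: indeg[0]->2; indeg[2]->0; indeg[5]->0 | ready=[2, 5] | order so far=[4, 3]
  pop 2: indeg[0]->1; indeg[1]->0 | ready=[1, 5] | order so far=[4, 3, 2]
  pop 1: no out-edges | ready=[5] | order so far=[4, 3, 2, 1]
  pop 5: indeg[0]->0 | ready=[0] | order so far=[4, 3, 2, 1, 5]
  pop 0: no out-edges | ready=[] | order so far=[4, 3, 2, 1, 5, 0]
  Result: [4, 3, 2, 1, 5, 0]

Answer: [4, 3, 2, 1, 5, 0]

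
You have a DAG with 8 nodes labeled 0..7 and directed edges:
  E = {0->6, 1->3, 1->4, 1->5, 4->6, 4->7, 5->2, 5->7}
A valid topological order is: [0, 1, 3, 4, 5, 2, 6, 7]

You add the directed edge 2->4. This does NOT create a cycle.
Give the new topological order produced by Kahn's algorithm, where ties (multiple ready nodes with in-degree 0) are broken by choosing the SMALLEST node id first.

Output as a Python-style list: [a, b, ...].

Answer: [0, 1, 3, 5, 2, 4, 6, 7]

Derivation:
Old toposort: [0, 1, 3, 4, 5, 2, 6, 7]
Added edge: 2->4
Position of 2 (5) > position of 4 (3). Must reorder: 2 must now come before 4.
Run Kahn's algorithm (break ties by smallest node id):
  initial in-degrees: [0, 0, 1, 1, 2, 1, 2, 2]
  ready (indeg=0): [0, 1]
  pop 0: indeg[6]->1 | ready=[1] | order so far=[0]
  pop 1: indeg[3]->0; indeg[4]->1; indeg[5]->0 | ready=[3, 5] | order so far=[0, 1]
  pop 3: no out-edges | ready=[5] | order so far=[0, 1, 3]
  pop 5: indeg[2]->0; indeg[7]->1 | ready=[2] | order so far=[0, 1, 3, 5]
  pop 2: indeg[4]->0 | ready=[4] | order so far=[0, 1, 3, 5, 2]
  pop 4: indeg[6]->0; indeg[7]->0 | ready=[6, 7] | order so far=[0, 1, 3, 5, 2, 4]
  pop 6: no out-edges | ready=[7] | order so far=[0, 1, 3, 5, 2, 4, 6]
  pop 7: no out-edges | ready=[] | order so far=[0, 1, 3, 5, 2, 4, 6, 7]
  Result: [0, 1, 3, 5, 2, 4, 6, 7]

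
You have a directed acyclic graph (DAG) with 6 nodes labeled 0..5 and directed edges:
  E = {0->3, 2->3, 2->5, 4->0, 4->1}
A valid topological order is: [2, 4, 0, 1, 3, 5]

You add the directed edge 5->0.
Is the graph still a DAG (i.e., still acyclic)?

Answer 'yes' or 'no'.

Given toposort: [2, 4, 0, 1, 3, 5]
Position of 5: index 5; position of 0: index 2
New edge 5->0: backward (u after v in old order)
Backward edge: old toposort is now invalid. Check if this creates a cycle.
Does 0 already reach 5? Reachable from 0: [0, 3]. NO -> still a DAG (reorder needed).
Still a DAG? yes

Answer: yes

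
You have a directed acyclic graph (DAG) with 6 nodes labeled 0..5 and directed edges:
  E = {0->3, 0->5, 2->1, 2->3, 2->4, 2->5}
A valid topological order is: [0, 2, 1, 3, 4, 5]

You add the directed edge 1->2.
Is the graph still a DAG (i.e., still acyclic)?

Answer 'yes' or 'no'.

Answer: no

Derivation:
Given toposort: [0, 2, 1, 3, 4, 5]
Position of 1: index 2; position of 2: index 1
New edge 1->2: backward (u after v in old order)
Backward edge: old toposort is now invalid. Check if this creates a cycle.
Does 2 already reach 1? Reachable from 2: [1, 2, 3, 4, 5]. YES -> cycle!
Still a DAG? no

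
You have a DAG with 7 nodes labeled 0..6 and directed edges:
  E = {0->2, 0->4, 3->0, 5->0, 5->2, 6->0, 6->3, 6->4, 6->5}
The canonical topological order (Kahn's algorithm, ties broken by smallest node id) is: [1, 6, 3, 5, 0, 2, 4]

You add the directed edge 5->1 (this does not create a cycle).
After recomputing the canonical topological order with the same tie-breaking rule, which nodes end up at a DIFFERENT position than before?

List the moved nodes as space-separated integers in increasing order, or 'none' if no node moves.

Answer: 0 1 3 5 6

Derivation:
Old toposort: [1, 6, 3, 5, 0, 2, 4]
Added edge 5->1
Recompute Kahn (smallest-id tiebreak):
  initial in-degrees: [3, 1, 2, 1, 2, 1, 0]
  ready (indeg=0): [6]
  pop 6: indeg[0]->2; indeg[3]->0; indeg[4]->1; indeg[5]->0 | ready=[3, 5] | order so far=[6]
  pop 3: indeg[0]->1 | ready=[5] | order so far=[6, 3]
  pop 5: indeg[0]->0; indeg[1]->0; indeg[2]->1 | ready=[0, 1] | order so far=[6, 3, 5]
  pop 0: indeg[2]->0; indeg[4]->0 | ready=[1, 2, 4] | order so far=[6, 3, 5, 0]
  pop 1: no out-edges | ready=[2, 4] | order so far=[6, 3, 5, 0, 1]
  pop 2: no out-edges | ready=[4] | order so far=[6, 3, 5, 0, 1, 2]
  pop 4: no out-edges | ready=[] | order so far=[6, 3, 5, 0, 1, 2, 4]
New canonical toposort: [6, 3, 5, 0, 1, 2, 4]
Compare positions:
  Node 0: index 4 -> 3 (moved)
  Node 1: index 0 -> 4 (moved)
  Node 2: index 5 -> 5 (same)
  Node 3: index 2 -> 1 (moved)
  Node 4: index 6 -> 6 (same)
  Node 5: index 3 -> 2 (moved)
  Node 6: index 1 -> 0 (moved)
Nodes that changed position: 0 1 3 5 6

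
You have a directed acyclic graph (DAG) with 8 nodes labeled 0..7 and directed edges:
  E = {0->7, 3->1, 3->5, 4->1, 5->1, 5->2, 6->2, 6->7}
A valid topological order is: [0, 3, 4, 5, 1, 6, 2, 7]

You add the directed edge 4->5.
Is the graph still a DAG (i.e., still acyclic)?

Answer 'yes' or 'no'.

Given toposort: [0, 3, 4, 5, 1, 6, 2, 7]
Position of 4: index 2; position of 5: index 3
New edge 4->5: forward
Forward edge: respects the existing order. Still a DAG, same toposort still valid.
Still a DAG? yes

Answer: yes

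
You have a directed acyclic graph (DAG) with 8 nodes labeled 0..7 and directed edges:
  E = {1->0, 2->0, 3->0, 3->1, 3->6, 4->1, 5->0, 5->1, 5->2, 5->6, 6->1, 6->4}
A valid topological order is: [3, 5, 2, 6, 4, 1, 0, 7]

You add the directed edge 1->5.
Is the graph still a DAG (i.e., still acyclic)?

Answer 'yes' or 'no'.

Given toposort: [3, 5, 2, 6, 4, 1, 0, 7]
Position of 1: index 5; position of 5: index 1
New edge 1->5: backward (u after v in old order)
Backward edge: old toposort is now invalid. Check if this creates a cycle.
Does 5 already reach 1? Reachable from 5: [0, 1, 2, 4, 5, 6]. YES -> cycle!
Still a DAG? no

Answer: no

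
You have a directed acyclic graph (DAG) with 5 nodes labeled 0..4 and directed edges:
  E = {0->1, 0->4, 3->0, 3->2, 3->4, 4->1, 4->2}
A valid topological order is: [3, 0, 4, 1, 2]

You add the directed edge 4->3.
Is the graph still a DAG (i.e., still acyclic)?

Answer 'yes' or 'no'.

Answer: no

Derivation:
Given toposort: [3, 0, 4, 1, 2]
Position of 4: index 2; position of 3: index 0
New edge 4->3: backward (u after v in old order)
Backward edge: old toposort is now invalid. Check if this creates a cycle.
Does 3 already reach 4? Reachable from 3: [0, 1, 2, 3, 4]. YES -> cycle!
Still a DAG? no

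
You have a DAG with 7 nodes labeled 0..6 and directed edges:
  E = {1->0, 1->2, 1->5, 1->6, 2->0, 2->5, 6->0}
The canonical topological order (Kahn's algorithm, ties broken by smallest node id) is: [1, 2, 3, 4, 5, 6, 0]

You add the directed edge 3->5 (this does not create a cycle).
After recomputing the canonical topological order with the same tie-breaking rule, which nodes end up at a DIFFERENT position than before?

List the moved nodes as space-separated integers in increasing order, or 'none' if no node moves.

Answer: none

Derivation:
Old toposort: [1, 2, 3, 4, 5, 6, 0]
Added edge 3->5
Recompute Kahn (smallest-id tiebreak):
  initial in-degrees: [3, 0, 1, 0, 0, 3, 1]
  ready (indeg=0): [1, 3, 4]
  pop 1: indeg[0]->2; indeg[2]->0; indeg[5]->2; indeg[6]->0 | ready=[2, 3, 4, 6] | order so far=[1]
  pop 2: indeg[0]->1; indeg[5]->1 | ready=[3, 4, 6] | order so far=[1, 2]
  pop 3: indeg[5]->0 | ready=[4, 5, 6] | order so far=[1, 2, 3]
  pop 4: no out-edges | ready=[5, 6] | order so far=[1, 2, 3, 4]
  pop 5: no out-edges | ready=[6] | order so far=[1, 2, 3, 4, 5]
  pop 6: indeg[0]->0 | ready=[0] | order so far=[1, 2, 3, 4, 5, 6]
  pop 0: no out-edges | ready=[] | order so far=[1, 2, 3, 4, 5, 6, 0]
New canonical toposort: [1, 2, 3, 4, 5, 6, 0]
Compare positions:
  Node 0: index 6 -> 6 (same)
  Node 1: index 0 -> 0 (same)
  Node 2: index 1 -> 1 (same)
  Node 3: index 2 -> 2 (same)
  Node 4: index 3 -> 3 (same)
  Node 5: index 4 -> 4 (same)
  Node 6: index 5 -> 5 (same)
Nodes that changed position: none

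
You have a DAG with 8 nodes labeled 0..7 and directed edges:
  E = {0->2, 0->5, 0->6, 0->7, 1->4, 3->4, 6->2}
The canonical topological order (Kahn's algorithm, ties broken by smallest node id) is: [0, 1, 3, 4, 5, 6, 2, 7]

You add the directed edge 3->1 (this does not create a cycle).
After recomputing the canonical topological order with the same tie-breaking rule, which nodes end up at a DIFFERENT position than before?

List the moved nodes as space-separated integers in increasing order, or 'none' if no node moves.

Old toposort: [0, 1, 3, 4, 5, 6, 2, 7]
Added edge 3->1
Recompute Kahn (smallest-id tiebreak):
  initial in-degrees: [0, 1, 2, 0, 2, 1, 1, 1]
  ready (indeg=0): [0, 3]
  pop 0: indeg[2]->1; indeg[5]->0; indeg[6]->0; indeg[7]->0 | ready=[3, 5, 6, 7] | order so far=[0]
  pop 3: indeg[1]->0; indeg[4]->1 | ready=[1, 5, 6, 7] | order so far=[0, 3]
  pop 1: indeg[4]->0 | ready=[4, 5, 6, 7] | order so far=[0, 3, 1]
  pop 4: no out-edges | ready=[5, 6, 7] | order so far=[0, 3, 1, 4]
  pop 5: no out-edges | ready=[6, 7] | order so far=[0, 3, 1, 4, 5]
  pop 6: indeg[2]->0 | ready=[2, 7] | order so far=[0, 3, 1, 4, 5, 6]
  pop 2: no out-edges | ready=[7] | order so far=[0, 3, 1, 4, 5, 6, 2]
  pop 7: no out-edges | ready=[] | order so far=[0, 3, 1, 4, 5, 6, 2, 7]
New canonical toposort: [0, 3, 1, 4, 5, 6, 2, 7]
Compare positions:
  Node 0: index 0 -> 0 (same)
  Node 1: index 1 -> 2 (moved)
  Node 2: index 6 -> 6 (same)
  Node 3: index 2 -> 1 (moved)
  Node 4: index 3 -> 3 (same)
  Node 5: index 4 -> 4 (same)
  Node 6: index 5 -> 5 (same)
  Node 7: index 7 -> 7 (same)
Nodes that changed position: 1 3

Answer: 1 3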